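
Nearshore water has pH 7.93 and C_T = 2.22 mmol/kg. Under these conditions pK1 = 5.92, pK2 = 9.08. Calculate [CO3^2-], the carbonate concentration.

[CO3²⁻] = 0.145 mmol/kg

α₂ = 1 / (1 + [H⁺]/K2 + [H⁺]²/(K1K2)) = 1 / (1 + 10^+1.15 + 10^-0.86)
   = 1 / (1 + 14.125 + 0.13804) = 1/15.263 = 0.06552
[CO3²⁻] = α₂ × DIC = 0.06552 × 2.22 = 0.145 mmol/kg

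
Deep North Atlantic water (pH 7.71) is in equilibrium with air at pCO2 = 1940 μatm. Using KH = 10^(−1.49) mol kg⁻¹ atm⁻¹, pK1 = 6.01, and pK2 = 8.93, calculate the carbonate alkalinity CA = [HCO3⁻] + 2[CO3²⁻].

[CO2*] = KH · pCO2 = 10^(−1.49) × 1940×10^-6 = 6.278×10^-5 mol/kg
α₀ = 1/(1 + K1/[H⁺] + K1K2/[H⁺]²) = 1/(1 + 10^+1.70 + 10^+0.48) = 0.01847
DIC = [CO2*]/α₀ = 6.278×10^-5 / 0.01847 = 3.399 mmol/kg
CA = (α₁ + 2α₂)·DIC = (0.9257 + 2×0.05578) × 3.399 = 3.53 mmol/kg

CA = 3.53 mmol/kg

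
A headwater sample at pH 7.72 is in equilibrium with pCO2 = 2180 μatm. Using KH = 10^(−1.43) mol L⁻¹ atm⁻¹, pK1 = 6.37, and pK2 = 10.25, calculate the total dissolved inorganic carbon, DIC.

[CO2*] = KH · pCO2 = 10^(−1.43) × 2180×10^-6 = 8.099×10^-5 mol/L
α₀ = 1/(1 + K1/[H⁺] + K1K2/[H⁺]²) = 1/(1 + 10^+1.35 + 10^-1.18) = 0.04264
DIC = [CO2*]/α₀ = 8.099×10^-5 / 0.04264 = 1.90 mmol/L

DIC = 1.90 mmol/L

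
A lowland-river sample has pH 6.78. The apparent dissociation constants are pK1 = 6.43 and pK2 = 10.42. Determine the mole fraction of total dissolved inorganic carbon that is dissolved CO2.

α₀ = 0.309

α₀ = 1 / (1 + K1/[H⁺] + K1K2/[H⁺]²) = 1 / (1 + 10^+0.35 + 10^-3.29)
   = 1 / (1 + 2.2387 + 0.00051286) = 1/3.2392 = 0.3087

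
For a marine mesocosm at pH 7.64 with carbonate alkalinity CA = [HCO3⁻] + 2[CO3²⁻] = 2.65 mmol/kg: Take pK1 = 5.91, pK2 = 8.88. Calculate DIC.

CA = [HCO3⁻] + 2[CO3²⁻] = (α₁ + 2α₂)·DIC
At pH 7.64: [H⁺]/K1 = 10^-1.73 = 0.018621, K2/[H⁺] = 10^-1.24 = 0.057544
α₁ = 1/(1 + 0.018621 + 0.057544) = 1/1.0762 = 0.9292; α₂ = α₁·K2/[H⁺] = 0.05347
α₁ + 2α₂ = 1.0362
DIC = CA / (α₁ + 2α₂) = 2.65 / 1.0362 = 2.56 mmol/kg

DIC = 2.56 mmol/kg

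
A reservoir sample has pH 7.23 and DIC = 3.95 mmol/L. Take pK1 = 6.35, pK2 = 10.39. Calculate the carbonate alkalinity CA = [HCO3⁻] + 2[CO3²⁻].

CA = 3.49 mmol/L

CA = [HCO3⁻] + 2[CO3²⁻] = (α₁ + 2α₂)·DIC
At pH 7.23: [H⁺]/K1 = 10^-0.88 = 0.13183, K2/[H⁺] = 10^-3.16 = 0.00069183
α₁ = 1/(1 + 0.13183 + 0.00069183) = 1/1.1325 = 0.8830; α₂ = α₁·K2/[H⁺] = 0.0006109
α₁ + 2α₂ = 0.8842
CA = 0.8842 × 3.95 = 3.49 mmol/L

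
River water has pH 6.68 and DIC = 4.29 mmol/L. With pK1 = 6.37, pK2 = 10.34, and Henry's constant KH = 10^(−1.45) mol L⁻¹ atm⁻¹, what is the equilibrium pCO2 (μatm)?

pCO2 = 3.97×10^4 μatm

α₀ = 1 / (1 + K1/[H⁺] + K1K2/[H⁺]²) = 1 / (1 + 10^+0.31 + 10^-3.35)
   = 1 / (1 + 2.0417 + 0.00044668) = 1/3.0422 = 0.3287
[CO2*] = α₀ × DIC = 0.3287 × 4.29 = 1.410 mmol/L
pCO2 = [CO2*]/KH = 1.410×10^-3 / 3.548×10^-2 = 3.97×10^4 μatm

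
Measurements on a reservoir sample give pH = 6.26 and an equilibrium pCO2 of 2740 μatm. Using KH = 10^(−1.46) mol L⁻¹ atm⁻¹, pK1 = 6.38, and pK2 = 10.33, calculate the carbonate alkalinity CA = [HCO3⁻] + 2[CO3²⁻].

CA = 0.0721 mmol/L

[CO2*] = KH · pCO2 = 10^(−1.46) × 2740×10^-6 = 9.501×10^-5 mol/L
α₀ = 1/(1 + K1/[H⁺] + K1K2/[H⁺]²) = 1/(1 + 10^-0.12 + 10^-4.19) = 0.5686
DIC = [CO2*]/α₀ = 9.501×10^-5 / 0.5686 = 0.1671 mmol/L
CA = (α₁ + 2α₂)·DIC = (0.4313 + 2×3.671×10^-5) × 0.1671 = 0.0721 mmol/L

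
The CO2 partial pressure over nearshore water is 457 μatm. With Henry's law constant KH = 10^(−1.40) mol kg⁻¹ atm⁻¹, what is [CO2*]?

KH = 10^(−1.40) = 3.981×10^-2 mol kg⁻¹ atm⁻¹
[CO2*] = KH · pCO2 = 3.981×10^-2 × 457×10^-6 atm = 1.82×10^-5 mol/kg

[CO2*] = 18.2 μmol/kg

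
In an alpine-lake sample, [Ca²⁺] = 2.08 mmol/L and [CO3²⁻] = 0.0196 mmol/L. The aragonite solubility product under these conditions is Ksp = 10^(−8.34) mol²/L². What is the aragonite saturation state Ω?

Ω = 8.92

Ksp = 10^(−8.34) = 4.571×10^-9
Ω = [Ca²⁺][CO3²⁻]/Ksp = (2.08×10^-3)(0.0196×10^-3) / 4.571×10^-9 = 8.92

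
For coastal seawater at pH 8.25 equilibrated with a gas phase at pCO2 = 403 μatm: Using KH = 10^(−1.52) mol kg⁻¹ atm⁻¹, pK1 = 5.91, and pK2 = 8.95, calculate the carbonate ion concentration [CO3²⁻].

[CO3²⁻] = 0.531 mmol/kg

[CO2*] = KH · pCO2 = 10^(−1.52) × 403×10^-6 = 1.217×10^-5 mol/kg
α₀ = 1/(1 + K1/[H⁺] + K1K2/[H⁺]²) = 1/(1 + 10^+2.34 + 10^+1.64) = 0.003796
DIC = [CO2*]/α₀ = 1.217×10^-5 / 0.003796 = 3.206 mmol/kg
[CO3²⁻] = α₂·DIC; α₂ = 0.1657, so [CO3²⁻] = 0.1657 × 3.206 = 0.531 mmol/kg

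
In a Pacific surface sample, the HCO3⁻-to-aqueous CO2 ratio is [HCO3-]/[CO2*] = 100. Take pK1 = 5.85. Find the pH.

pH = 7.85

From K1 = [H⁺][HCO3-]/[CO2*]:  pH = pK1 + log₁₀([HCO3-]/[CO2*])
log₁₀(100) = +2.000
pH = 5.85 + (+2.000) = 7.85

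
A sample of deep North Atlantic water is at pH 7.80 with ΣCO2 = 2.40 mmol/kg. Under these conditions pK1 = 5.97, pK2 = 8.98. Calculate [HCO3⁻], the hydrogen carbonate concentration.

[HCO3⁻] = 2.22 mmol/kg

α₁ = 1 / (1 + [H⁺]/K1 + K2/[H⁺]) = 1 / (1 + 10^-1.83 + 10^-1.18)
   = 1 / (1 + 0.014791 + 0.066069) = 1/1.0809 = 0.9252
[HCO3⁻] = α₁ × DIC = 0.9252 × 2.40 = 2.22 mmol/kg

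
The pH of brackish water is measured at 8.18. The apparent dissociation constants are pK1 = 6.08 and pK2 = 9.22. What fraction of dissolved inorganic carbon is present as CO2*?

α₀ = 0.00723

α₀ = 1 / (1 + K1/[H⁺] + K1K2/[H⁺]²) = 1 / (1 + 10^+2.10 + 10^+1.06)
   = 1 / (1 + 125.89 + 11.482) = 1/138.37 = 0.007227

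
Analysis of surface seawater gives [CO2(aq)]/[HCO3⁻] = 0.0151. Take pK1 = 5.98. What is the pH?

pH = 7.80

From K1 = [H⁺][HCO3⁻]/[CO2(aq)]:  pH = pK1 − log₁₀([CO2(aq)]/[HCO3⁻])
log₁₀(0.0151) = -1.821
pH = 5.98 − (-1.821) = 7.80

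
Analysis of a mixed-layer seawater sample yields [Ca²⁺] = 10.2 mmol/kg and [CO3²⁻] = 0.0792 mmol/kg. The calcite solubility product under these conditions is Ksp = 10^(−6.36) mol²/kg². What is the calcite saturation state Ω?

Ksp = 10^(−6.36) = 4.365×10^-7
Ω = [Ca²⁺][CO3²⁻]/Ksp = (10.2×10^-3)(0.0792×10^-3) / 4.365×10^-7 = 1.85

Ω = 1.85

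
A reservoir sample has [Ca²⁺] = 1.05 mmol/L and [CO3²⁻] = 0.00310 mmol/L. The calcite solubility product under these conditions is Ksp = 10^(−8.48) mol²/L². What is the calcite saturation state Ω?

Ksp = 10^(−8.48) = 3.311×10^-9
Ω = [Ca²⁺][CO3²⁻]/Ksp = (1.05×10^-3)(0.00310×10^-3) / 3.311×10^-9 = 0.983

Ω = 0.983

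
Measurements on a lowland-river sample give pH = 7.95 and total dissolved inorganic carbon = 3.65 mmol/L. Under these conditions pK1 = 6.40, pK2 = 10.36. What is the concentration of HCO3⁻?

α₁ = 1 / (1 + [H⁺]/K1 + K2/[H⁺]) = 1 / (1 + 10^-1.55 + 10^-2.41)
   = 1 / (1 + 0.028184 + 0.0038905) = 1/1.0321 = 0.9689
[HCO3⁻] = α₁ × DIC = 0.9689 × 3.65 = 3.54 mmol/L

[HCO3⁻] = 3.54 mmol/L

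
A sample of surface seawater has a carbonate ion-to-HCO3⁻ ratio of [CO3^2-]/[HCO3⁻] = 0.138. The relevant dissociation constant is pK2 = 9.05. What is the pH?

From K2 = [H⁺][CO3^2-]/[HCO3⁻]:  pH = pK2 + log₁₀([CO3^2-]/[HCO3⁻])
log₁₀(0.138) = -0.860
pH = 9.05 + (-0.860) = 8.19

pH = 8.19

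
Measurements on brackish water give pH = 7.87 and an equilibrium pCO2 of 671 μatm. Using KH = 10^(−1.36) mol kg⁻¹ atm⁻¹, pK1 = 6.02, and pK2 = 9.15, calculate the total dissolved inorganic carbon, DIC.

[CO2*] = KH · pCO2 = 10^(−1.36) × 671×10^-6 = 2.929×10^-5 mol/kg
α₀ = 1/(1 + K1/[H⁺] + K1K2/[H⁺]²) = 1/(1 + 10^+1.85 + 10^+0.57) = 0.01324
DIC = [CO2*]/α₀ = 2.929×10^-5 / 0.01324 = 2.21 mmol/kg

DIC = 2.21 mmol/kg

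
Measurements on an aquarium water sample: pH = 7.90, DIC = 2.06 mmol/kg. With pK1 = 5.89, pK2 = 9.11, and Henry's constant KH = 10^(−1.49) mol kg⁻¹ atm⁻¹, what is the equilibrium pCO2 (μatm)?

α₀ = 1 / (1 + K1/[H⁺] + K1K2/[H⁺]²) = 1 / (1 + 10^+2.01 + 10^+0.80)
   = 1 / (1 + 102.33 + 6.3096) = 1/109.64 = 0.009121
[CO2*] = α₀ × DIC = 0.009121 × 2.06 = 0.01879 mmol/kg = 18.79 μmol/kg
pCO2 = [CO2*]/KH = 1.879×10^-5 / 3.236×10^-2 = 581 μatm

pCO2 = 581 μatm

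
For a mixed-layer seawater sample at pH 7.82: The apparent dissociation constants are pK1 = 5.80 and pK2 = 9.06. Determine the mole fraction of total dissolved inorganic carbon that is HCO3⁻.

α₁ = 1 / (1 + [H⁺]/K1 + K2/[H⁺]) = 1 / (1 + 10^-2.02 + 10^-1.24)
   = 1 / (1 + 0.0095499 + 0.057544) = 1/1.0671 = 0.9371

α₁ = 0.937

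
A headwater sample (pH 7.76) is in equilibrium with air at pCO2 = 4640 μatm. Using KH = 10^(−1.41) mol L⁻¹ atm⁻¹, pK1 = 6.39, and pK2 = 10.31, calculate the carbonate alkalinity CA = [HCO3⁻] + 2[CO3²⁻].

CA = 4.26 mmol/L

[CO2*] = KH · pCO2 = 10^(−1.41) × 4640×10^-6 = 1.805×10^-4 mol/L
α₀ = 1/(1 + K1/[H⁺] + K1K2/[H⁺]²) = 1/(1 + 10^+1.37 + 10^-1.18) = 0.04080
DIC = [CO2*]/α₀ = 1.805×10^-4 / 0.04080 = 4.424 mmol/L
CA = (α₁ + 2α₂)·DIC = (0.9565 + 2×0.002696) × 4.424 = 4.26 mmol/L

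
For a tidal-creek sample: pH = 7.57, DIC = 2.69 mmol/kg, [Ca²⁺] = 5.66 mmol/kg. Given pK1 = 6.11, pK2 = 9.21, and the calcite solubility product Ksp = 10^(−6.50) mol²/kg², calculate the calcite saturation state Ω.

α₂ = 1 / (1 + [H⁺]/K2 + [H⁺]²/(K1K2)) = 1 / (1 + 10^+1.64 + 10^+0.18)
   = 1 / (1 + 43.652 + 1.5136) = 1/46.165 = 0.02166
[CO3²⁻] = α₂ × DIC = 0.02166 × 2.69 = 0.05827 mmol/kg
Ksp = 10^(−6.50) = 3.162×10^-7
Ω = [Ca²⁺][CO3²⁻]/Ksp = (5.66×10^-3)(5.827×10^-5) / 3.162×10^-7 = 1.04

Ω = 1.04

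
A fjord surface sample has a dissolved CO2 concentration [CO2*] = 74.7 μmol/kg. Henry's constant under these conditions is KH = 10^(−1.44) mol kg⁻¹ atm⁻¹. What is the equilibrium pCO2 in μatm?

KH = 10^(−1.44) = 3.631×10^-2 mol kg⁻¹ atm⁻¹
pCO2 = [CO2*]/KH = 74.7×10^-6 / 3.631×10^-2 = 2.06×10^-3 atm = 2060 μatm

pCO2 = 2060 μatm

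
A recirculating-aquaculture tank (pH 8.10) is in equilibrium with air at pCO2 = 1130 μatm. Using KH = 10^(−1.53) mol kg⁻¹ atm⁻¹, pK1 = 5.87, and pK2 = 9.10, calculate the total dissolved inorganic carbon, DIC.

[CO2*] = KH · pCO2 = 10^(−1.53) × 1130×10^-6 = 3.335×10^-5 mol/kg
α₀ = 1/(1 + K1/[H⁺] + K1K2/[H⁺]²) = 1/(1 + 10^+2.23 + 10^+1.23) = 0.005325
DIC = [CO2*]/α₀ = 3.335×10^-5 / 0.005325 = 6.26 mmol/kg

DIC = 6.26 mmol/kg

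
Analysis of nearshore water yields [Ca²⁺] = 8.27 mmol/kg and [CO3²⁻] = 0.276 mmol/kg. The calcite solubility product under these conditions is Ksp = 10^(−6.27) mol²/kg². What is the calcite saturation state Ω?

Ω = 4.25

Ksp = 10^(−6.27) = 5.370×10^-7
Ω = [Ca²⁺][CO3²⁻]/Ksp = (8.27×10^-3)(0.276×10^-3) / 5.370×10^-7 = 4.25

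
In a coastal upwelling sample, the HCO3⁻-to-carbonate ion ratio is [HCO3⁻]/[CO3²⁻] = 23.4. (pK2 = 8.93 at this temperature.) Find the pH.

From K2 = [H⁺][CO3²⁻]/[HCO3⁻]:  pH = pK2 − log₁₀([HCO3⁻]/[CO3²⁻])
log₁₀(23.4) = +1.369
pH = 8.93 − (+1.369) = 7.56

pH = 7.56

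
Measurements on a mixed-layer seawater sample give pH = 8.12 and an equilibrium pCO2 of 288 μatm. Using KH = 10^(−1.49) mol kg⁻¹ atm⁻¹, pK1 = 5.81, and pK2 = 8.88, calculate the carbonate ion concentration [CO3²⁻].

[CO3²⁻] = 0.331 mmol/kg

[CO2*] = KH · pCO2 = 10^(−1.49) × 288×10^-6 = 9.319×10^-6 mol/kg
α₀ = 1/(1 + K1/[H⁺] + K1K2/[H⁺]²) = 1/(1 + 10^+2.31 + 10^+1.55) = 0.004155
DIC = [CO2*]/α₀ = 9.319×10^-6 / 0.004155 = 2.243 mmol/kg
[CO3²⁻] = α₂·DIC; α₂ = 0.1474, so [CO3²⁻] = 0.1474 × 2.243 = 0.331 mmol/kg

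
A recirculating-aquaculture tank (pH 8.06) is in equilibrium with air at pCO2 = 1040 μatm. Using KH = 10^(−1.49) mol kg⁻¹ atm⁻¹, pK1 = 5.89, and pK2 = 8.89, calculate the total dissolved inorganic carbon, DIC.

DIC = 5.75 mmol/kg

[CO2*] = KH · pCO2 = 10^(−1.49) × 1040×10^-6 = 3.365×10^-5 mol/kg
α₀ = 1/(1 + K1/[H⁺] + K1K2/[H⁺]²) = 1/(1 + 10^+2.17 + 10^+1.34) = 0.005855
DIC = [CO2*]/α₀ = 3.365×10^-5 / 0.005855 = 5.75 mmol/kg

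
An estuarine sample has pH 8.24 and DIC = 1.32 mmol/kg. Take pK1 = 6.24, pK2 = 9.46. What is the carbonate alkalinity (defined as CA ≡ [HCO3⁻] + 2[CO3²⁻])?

CA = 1.38 mmol/kg

CA = [HCO3⁻] + 2[CO3²⁻] = (α₁ + 2α₂)·DIC
At pH 8.24: [H⁺]/K1 = 10^-2.00 = 0.010000, K2/[H⁺] = 10^-1.22 = 0.060256
α₁ = 1/(1 + 0.010000 + 0.060256) = 1/1.0703 = 0.9344; α₂ = α₁·K2/[H⁺] = 0.05630
α₁ + 2α₂ = 1.0470
CA = 1.0470 × 1.32 = 1.38 mmol/kg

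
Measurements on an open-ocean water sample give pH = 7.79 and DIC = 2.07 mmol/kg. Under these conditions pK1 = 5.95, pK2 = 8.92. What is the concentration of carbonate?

α₂ = 1 / (1 + [H⁺]/K2 + [H⁺]²/(K1K2)) = 1 / (1 + 10^+1.13 + 10^-0.71)
   = 1 / (1 + 13.490 + 0.19498) = 1/14.685 = 0.06810
[CO3²⁻] = α₂ × DIC = 0.06810 × 2.07 = 0.141 mmol/kg

[CO3²⁻] = 0.141 mmol/kg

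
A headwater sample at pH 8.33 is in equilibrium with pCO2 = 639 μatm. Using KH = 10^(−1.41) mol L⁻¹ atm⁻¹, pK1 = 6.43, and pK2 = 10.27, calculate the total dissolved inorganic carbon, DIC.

[CO2*] = KH · pCO2 = 10^(−1.41) × 639×10^-6 = 2.486×10^-5 mol/L
α₀ = 1/(1 + K1/[H⁺] + K1K2/[H⁺]²) = 1/(1 + 10^+1.90 + 10^-0.04) = 0.01229
DIC = [CO2*]/α₀ = 2.486×10^-5 / 0.01229 = 2.02 mmol/L

DIC = 2.02 mmol/L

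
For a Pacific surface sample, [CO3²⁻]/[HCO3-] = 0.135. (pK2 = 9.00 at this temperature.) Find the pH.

pH = 8.13

From K2 = [H⁺][CO3²⁻]/[HCO3-]:  pH = pK2 + log₁₀([CO3²⁻]/[HCO3-])
log₁₀(0.135) = -0.870
pH = 9.00 + (-0.870) = 8.13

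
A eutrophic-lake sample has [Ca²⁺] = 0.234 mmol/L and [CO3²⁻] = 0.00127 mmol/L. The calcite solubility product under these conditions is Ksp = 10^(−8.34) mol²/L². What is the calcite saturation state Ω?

Ω = 0.0650

Ksp = 10^(−8.34) = 4.571×10^-9
Ω = [Ca²⁺][CO3²⁻]/Ksp = (0.234×10^-3)(0.00127×10^-3) / 4.571×10^-9 = 0.0650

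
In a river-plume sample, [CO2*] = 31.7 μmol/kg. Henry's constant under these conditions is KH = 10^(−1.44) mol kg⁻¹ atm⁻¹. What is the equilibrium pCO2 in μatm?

KH = 10^(−1.44) = 3.631×10^-2 mol kg⁻¹ atm⁻¹
pCO2 = [CO2*]/KH = 31.7×10^-6 / 3.631×10^-2 = 8.73×10^-4 atm = 873 μatm

pCO2 = 873 μatm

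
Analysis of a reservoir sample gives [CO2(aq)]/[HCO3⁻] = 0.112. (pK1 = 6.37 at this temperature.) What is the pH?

From K1 = [H⁺][HCO3⁻]/[CO2(aq)]:  pH = pK1 − log₁₀([CO2(aq)]/[HCO3⁻])
log₁₀(0.112) = -0.951
pH = 6.37 − (-0.951) = 7.32

pH = 7.32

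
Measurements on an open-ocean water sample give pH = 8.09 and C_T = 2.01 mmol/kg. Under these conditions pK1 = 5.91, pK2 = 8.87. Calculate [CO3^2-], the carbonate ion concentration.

α₂ = 1 / (1 + [H⁺]/K2 + [H⁺]²/(K1K2)) = 1 / (1 + 10^+0.78 + 10^-1.40)
   = 1 / (1 + 6.0256 + 0.039811) = 1/7.0654 = 0.1415
[CO3²⁻] = α₂ × DIC = 0.1415 × 2.01 = 0.284 mmol/kg

[CO3²⁻] = 0.284 mmol/kg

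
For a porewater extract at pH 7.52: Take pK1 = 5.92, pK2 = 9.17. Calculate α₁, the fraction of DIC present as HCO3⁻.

α₁ = 0.955

α₁ = 1 / (1 + [H⁺]/K1 + K2/[H⁺]) = 1 / (1 + 10^-1.60 + 10^-1.65)
   = 1 / (1 + 0.025119 + 0.022387) = 1/1.0475 = 0.9546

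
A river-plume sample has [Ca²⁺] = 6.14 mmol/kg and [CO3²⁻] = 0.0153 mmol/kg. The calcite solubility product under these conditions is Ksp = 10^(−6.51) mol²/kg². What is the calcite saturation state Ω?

Ω = 0.304

Ksp = 10^(−6.51) = 3.090×10^-7
Ω = [Ca²⁺][CO3²⁻]/Ksp = (6.14×10^-3)(0.0153×10^-3) / 3.090×10^-7 = 0.304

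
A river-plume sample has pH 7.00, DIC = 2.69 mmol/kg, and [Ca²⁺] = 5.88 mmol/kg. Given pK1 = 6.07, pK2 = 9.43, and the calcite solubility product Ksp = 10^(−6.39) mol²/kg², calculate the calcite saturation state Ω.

Ω = 0.129

α₂ = 1 / (1 + [H⁺]/K2 + [H⁺]²/(K1K2)) = 1 / (1 + 10^+2.43 + 10^+1.50)
   = 1 / (1 + 269.15 + 31.623) = 1/301.78 = 0.003314
[CO3²⁻] = α₂ × DIC = 0.003314 × 2.69 = 0.008914 mmol/kg = 8.914 μmol/kg
Ksp = 10^(−6.39) = 4.074×10^-7
Ω = [Ca²⁺][CO3²⁻]/Ksp = (5.88×10^-3)(8.914×10^-6) / 4.074×10^-7 = 0.129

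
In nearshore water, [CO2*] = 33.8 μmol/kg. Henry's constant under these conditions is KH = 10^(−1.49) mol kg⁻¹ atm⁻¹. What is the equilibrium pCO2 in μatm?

pCO2 = 1040 μatm

KH = 10^(−1.49) = 3.236×10^-2 mol kg⁻¹ atm⁻¹
pCO2 = [CO2*]/KH = 33.8×10^-6 / 3.236×10^-2 = 1.04×10^-3 atm = 1040 μatm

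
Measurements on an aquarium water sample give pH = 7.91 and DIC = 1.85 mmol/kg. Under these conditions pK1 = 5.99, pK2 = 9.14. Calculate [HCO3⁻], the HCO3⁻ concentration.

[HCO3⁻] = 1.73 mmol/kg

α₁ = 1 / (1 + [H⁺]/K1 + K2/[H⁺]) = 1 / (1 + 10^-1.92 + 10^-1.23)
   = 1 / (1 + 0.012023 + 0.058884) = 1/1.0709 = 0.9338
[HCO3⁻] = α₁ × DIC = 0.9338 × 1.85 = 1.73 mmol/kg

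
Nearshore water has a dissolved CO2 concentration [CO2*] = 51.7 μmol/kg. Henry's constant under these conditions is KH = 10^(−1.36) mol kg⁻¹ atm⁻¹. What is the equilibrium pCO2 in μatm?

pCO2 = 1180 μatm

KH = 10^(−1.36) = 4.365×10^-2 mol kg⁻¹ atm⁻¹
pCO2 = [CO2*]/KH = 51.7×10^-6 / 4.365×10^-2 = 1.18×10^-3 atm = 1180 μatm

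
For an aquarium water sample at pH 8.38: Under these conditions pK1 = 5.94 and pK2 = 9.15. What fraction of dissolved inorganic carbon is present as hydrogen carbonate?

α₁ = 0.852

α₁ = 1 / (1 + [H⁺]/K1 + K2/[H⁺]) = 1 / (1 + 10^-2.44 + 10^-0.77)
   = 1 / (1 + 0.0036308 + 0.16982) = 1/1.1735 = 0.8522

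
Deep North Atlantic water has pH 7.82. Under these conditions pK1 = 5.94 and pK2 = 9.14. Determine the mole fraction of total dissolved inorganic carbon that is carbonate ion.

α₂ = 0.0451

α₂ = 1 / (1 + [H⁺]/K2 + [H⁺]²/(K1K2)) = 1 / (1 + 10^+1.32 + 10^-0.56)
   = 1 / (1 + 20.893 + 0.27542) = 1/22.168 = 0.04511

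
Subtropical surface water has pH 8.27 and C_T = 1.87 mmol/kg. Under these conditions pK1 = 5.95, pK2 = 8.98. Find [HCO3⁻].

α₁ = 1 / (1 + [H⁺]/K1 + K2/[H⁺]) = 1 / (1 + 10^-2.32 + 10^-0.71)
   = 1 / (1 + 0.0047863 + 0.19498) = 1/1.1998 = 0.8335
[HCO3⁻] = α₁ × DIC = 0.8335 × 1.87 = 1.56 mmol/kg

[HCO3⁻] = 1.56 mmol/kg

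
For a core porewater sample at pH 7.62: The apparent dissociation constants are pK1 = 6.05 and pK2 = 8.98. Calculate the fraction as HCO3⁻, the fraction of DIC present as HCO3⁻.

α₁ = 1 / (1 + [H⁺]/K1 + K2/[H⁺]) = 1 / (1 + 10^-1.57 + 10^-1.36)
   = 1 / (1 + 0.026915 + 0.043652) = 1/1.0706 = 0.9341

α₁ = 0.934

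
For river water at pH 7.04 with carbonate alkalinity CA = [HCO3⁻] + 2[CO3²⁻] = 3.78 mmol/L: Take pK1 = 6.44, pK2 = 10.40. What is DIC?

DIC = 4.73 mmol/L

CA = [HCO3⁻] + 2[CO3²⁻] = (α₁ + 2α₂)·DIC
At pH 7.04: [H⁺]/K1 = 10^-0.60 = 0.25119, K2/[H⁺] = 10^-3.36 = 0.00043652
α₁ = 1/(1 + 0.25119 + 0.00043652) = 1/1.2516 = 0.7990; α₂ = α₁·K2/[H⁺] = 0.0003488
α₁ + 2α₂ = 0.7997
DIC = CA / (α₁ + 2α₂) = 3.78 / 0.7997 = 4.73 mmol/L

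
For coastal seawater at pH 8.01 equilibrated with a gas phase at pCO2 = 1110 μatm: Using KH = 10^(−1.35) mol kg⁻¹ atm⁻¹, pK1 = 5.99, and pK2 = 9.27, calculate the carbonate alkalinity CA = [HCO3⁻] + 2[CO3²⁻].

CA = 5.76 mmol/kg

[CO2*] = KH · pCO2 = 10^(−1.35) × 1110×10^-6 = 4.958×10^-5 mol/kg
α₀ = 1/(1 + K1/[H⁺] + K1K2/[H⁺]²) = 1/(1 + 10^+2.02 + 10^+0.76) = 0.008971
DIC = [CO2*]/α₀ = 4.958×10^-5 / 0.008971 = 5.527 mmol/kg
CA = (α₁ + 2α₂)·DIC = (0.9394 + 2×0.05162) × 5.527 = 5.76 mmol/kg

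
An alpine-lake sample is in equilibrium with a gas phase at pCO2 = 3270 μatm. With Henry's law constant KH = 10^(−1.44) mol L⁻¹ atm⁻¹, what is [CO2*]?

[CO2*] = 119 μmol/L

KH = 10^(−1.44) = 3.631×10^-2 mol L⁻¹ atm⁻¹
[CO2*] = KH · pCO2 = 3.631×10^-2 × 3270×10^-6 atm = 1.19×10^-4 mol/L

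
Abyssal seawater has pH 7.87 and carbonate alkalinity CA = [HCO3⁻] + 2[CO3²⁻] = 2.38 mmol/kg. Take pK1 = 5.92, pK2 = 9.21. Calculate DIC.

CA = [HCO3⁻] + 2[CO3²⁻] = (α₁ + 2α₂)·DIC
At pH 7.87: [H⁺]/K1 = 10^-1.95 = 0.011220, K2/[H⁺] = 10^-1.34 = 0.045709
α₁ = 1/(1 + 0.011220 + 0.045709) = 1/1.0569 = 0.9461; α₂ = α₁·K2/[H⁺] = 0.04325
α₁ + 2α₂ = 1.0326
DIC = CA / (α₁ + 2α₂) = 2.38 / 1.0326 = 2.30 mmol/kg

DIC = 2.30 mmol/kg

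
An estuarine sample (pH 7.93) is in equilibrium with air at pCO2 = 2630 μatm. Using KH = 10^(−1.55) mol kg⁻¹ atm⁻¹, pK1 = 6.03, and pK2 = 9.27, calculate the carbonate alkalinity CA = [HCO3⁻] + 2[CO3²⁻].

CA = 6.43 mmol/kg

[CO2*] = KH · pCO2 = 10^(−1.55) × 2630×10^-6 = 7.412×10^-5 mol/kg
α₀ = 1/(1 + K1/[H⁺] + K1K2/[H⁺]²) = 1/(1 + 10^+1.90 + 10^+0.56) = 0.01190
DIC = [CO2*]/α₀ = 7.412×10^-5 / 0.01190 = 6.231 mmol/kg
CA = (α₁ + 2α₂)·DIC = (0.9449 + 2×0.04319) × 6.231 = 6.43 mmol/kg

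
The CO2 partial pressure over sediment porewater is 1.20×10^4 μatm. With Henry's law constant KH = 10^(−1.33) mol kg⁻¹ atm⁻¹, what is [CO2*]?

KH = 10^(−1.33) = 4.677×10^-2 mol kg⁻¹ atm⁻¹
[CO2*] = KH · pCO2 = 4.677×10^-2 × 1.20×10^4×10^-6 atm = 5.61×10^-4 mol/kg

[CO2*] = 561 μmol/kg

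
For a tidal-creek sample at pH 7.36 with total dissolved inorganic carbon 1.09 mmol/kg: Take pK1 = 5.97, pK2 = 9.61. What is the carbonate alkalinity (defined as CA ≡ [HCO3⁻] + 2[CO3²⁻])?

CA = 1.05 mmol/kg

CA = [HCO3⁻] + 2[CO3²⁻] = (α₁ + 2α₂)·DIC
At pH 7.36: [H⁺]/K1 = 10^-1.39 = 0.040738, K2/[H⁺] = 10^-2.25 = 0.0056234
α₁ = 1/(1 + 0.040738 + 0.0056234) = 1/1.0464 = 0.9557; α₂ = α₁·K2/[H⁺] = 0.005374
α₁ + 2α₂ = 0.9664
CA = 0.9664 × 1.09 = 1.05 mmol/kg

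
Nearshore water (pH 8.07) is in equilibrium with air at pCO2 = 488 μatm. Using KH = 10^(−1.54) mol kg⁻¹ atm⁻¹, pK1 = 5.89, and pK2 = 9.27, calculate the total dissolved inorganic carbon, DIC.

[CO2*] = KH · pCO2 = 10^(−1.54) × 488×10^-6 = 1.407×10^-5 mol/kg
α₀ = 1/(1 + K1/[H⁺] + K1K2/[H⁺]²) = 1/(1 + 10^+2.18 + 10^+0.98) = 0.006176
DIC = [CO2*]/α₀ = 1.407×10^-5 / 0.006176 = 2.28 mmol/kg

DIC = 2.28 mmol/kg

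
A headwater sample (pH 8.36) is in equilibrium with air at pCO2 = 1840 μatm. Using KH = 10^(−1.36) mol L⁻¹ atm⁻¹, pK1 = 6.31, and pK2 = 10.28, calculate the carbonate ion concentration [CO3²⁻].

[CO2*] = KH · pCO2 = 10^(−1.36) × 1840×10^-6 = 8.032×10^-5 mol/L
α₀ = 1/(1 + K1/[H⁺] + K1K2/[H⁺]²) = 1/(1 + 10^+2.05 + 10^+0.13) = 0.008730
DIC = [CO2*]/α₀ = 8.032×10^-5 / 0.008730 = 9.201 mmol/L
[CO3²⁻] = α₂·DIC; α₂ = 0.01178, so [CO3²⁻] = 0.01178 × 9.201 = 0.108 mmol/L

[CO3²⁻] = 0.108 mmol/L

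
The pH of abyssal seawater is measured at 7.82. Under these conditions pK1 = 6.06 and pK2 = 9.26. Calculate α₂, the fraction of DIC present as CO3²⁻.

α₂ = 0.0345

α₂ = 1 / (1 + [H⁺]/K2 + [H⁺]²/(K1K2)) = 1 / (1 + 10^+1.44 + 10^-0.32)
   = 1 / (1 + 27.542 + 0.47863) = 1/29.021 = 0.03446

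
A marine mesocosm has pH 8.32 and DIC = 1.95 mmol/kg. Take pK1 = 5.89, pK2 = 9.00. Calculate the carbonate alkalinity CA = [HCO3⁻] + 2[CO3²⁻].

CA = 2.28 mmol/kg

CA = [HCO3⁻] + 2[CO3²⁻] = (α₁ + 2α₂)·DIC
At pH 8.32: [H⁺]/K1 = 10^-2.43 = 0.0037154, K2/[H⁺] = 10^-0.68 = 0.20893
α₁ = 1/(1 + 0.0037154 + 0.20893) = 1/1.2126 = 0.8246; α₂ = α₁·K2/[H⁺] = 0.1723
α₁ + 2α₂ = 1.1692
CA = 1.1692 × 1.95 = 2.28 mmol/kg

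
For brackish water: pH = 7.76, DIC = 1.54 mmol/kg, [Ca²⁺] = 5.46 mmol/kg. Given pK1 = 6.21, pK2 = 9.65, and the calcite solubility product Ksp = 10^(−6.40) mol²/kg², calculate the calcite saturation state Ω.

α₂ = 1 / (1 + [H⁺]/K2 + [H⁺]²/(K1K2)) = 1 / (1 + 10^+1.89 + 10^+0.34)
   = 1 / (1 + 77.625 + 2.1878) = 1/80.812 = 0.01237
[CO3²⁻] = α₂ × DIC = 0.01237 × 1.54 = 0.01906 mmol/kg = 19.06 μmol/kg
Ksp = 10^(−6.40) = 3.981×10^-7
Ω = [Ca²⁺][CO3²⁻]/Ksp = (5.46×10^-3)(1.906×10^-5) / 3.981×10^-7 = 0.261

Ω = 0.261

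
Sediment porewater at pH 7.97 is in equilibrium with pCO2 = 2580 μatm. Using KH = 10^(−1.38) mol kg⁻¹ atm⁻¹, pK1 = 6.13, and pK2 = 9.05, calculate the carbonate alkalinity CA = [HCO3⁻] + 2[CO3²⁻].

[CO2*] = KH · pCO2 = 10^(−1.38) × 2580×10^-6 = 1.076×10^-4 mol/kg
α₀ = 1/(1 + K1/[H⁺] + K1K2/[H⁺]²) = 1/(1 + 10^+1.84 + 10^+0.76) = 0.01317
DIC = [CO2*]/α₀ = 1.076×10^-4 / 0.01317 = 8.167 mmol/kg
CA = (α₁ + 2α₂)·DIC = (0.9111 + 2×0.07578) × 8.167 = 8.68 mmol/kg

CA = 8.68 mmol/kg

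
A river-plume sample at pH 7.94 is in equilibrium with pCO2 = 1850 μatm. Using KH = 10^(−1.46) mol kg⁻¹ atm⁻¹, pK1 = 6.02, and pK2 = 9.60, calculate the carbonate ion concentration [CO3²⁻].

[CO2*] = KH · pCO2 = 10^(−1.46) × 1850×10^-6 = 6.415×10^-5 mol/kg
α₀ = 1/(1 + K1/[H⁺] + K1K2/[H⁺]²) = 1/(1 + 10^+1.92 + 10^+0.26) = 0.01163
DIC = [CO2*]/α₀ = 6.415×10^-5 / 0.01163 = 5.516 mmol/kg
[CO3²⁻] = α₂·DIC; α₂ = 0.02116, so [CO3²⁻] = 0.02116 × 5.516 = 0.117 mmol/kg

[CO3²⁻] = 0.117 mmol/kg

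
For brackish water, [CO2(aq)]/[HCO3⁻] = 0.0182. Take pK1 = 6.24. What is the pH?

pH = 7.98

From K1 = [H⁺][HCO3⁻]/[CO2(aq)]:  pH = pK1 − log₁₀([CO2(aq)]/[HCO3⁻])
log₁₀(0.0182) = -1.740
pH = 6.24 − (-1.740) = 7.98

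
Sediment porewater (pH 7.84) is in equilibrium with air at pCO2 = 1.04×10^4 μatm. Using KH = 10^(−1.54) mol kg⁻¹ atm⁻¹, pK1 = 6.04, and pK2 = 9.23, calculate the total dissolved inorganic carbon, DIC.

DIC = 20.0 mmol/kg

[CO2*] = KH · pCO2 = 10^(−1.54) × 1.04×10^4×10^-6 = 2.999×10^-4 mol/kg
α₀ = 1/(1 + K1/[H⁺] + K1K2/[H⁺]²) = 1/(1 + 10^+1.80 + 10^+0.41) = 0.01500
DIC = [CO2*]/α₀ = 2.999×10^-4 / 0.01500 = 20.0 mmol/kg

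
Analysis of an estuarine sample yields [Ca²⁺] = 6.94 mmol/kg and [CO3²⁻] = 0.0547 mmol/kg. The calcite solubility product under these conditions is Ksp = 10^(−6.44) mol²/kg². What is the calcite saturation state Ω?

Ω = 1.05

Ksp = 10^(−6.44) = 3.631×10^-7
Ω = [Ca²⁺][CO3²⁻]/Ksp = (6.94×10^-3)(0.0547×10^-3) / 3.631×10^-7 = 1.05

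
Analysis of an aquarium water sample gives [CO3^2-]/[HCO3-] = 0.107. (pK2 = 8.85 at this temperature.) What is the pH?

From K2 = [H⁺][CO3^2-]/[HCO3-]:  pH = pK2 + log₁₀([CO3^2-]/[HCO3-])
log₁₀(0.107) = -0.971
pH = 8.85 + (-0.971) = 7.88

pH = 7.88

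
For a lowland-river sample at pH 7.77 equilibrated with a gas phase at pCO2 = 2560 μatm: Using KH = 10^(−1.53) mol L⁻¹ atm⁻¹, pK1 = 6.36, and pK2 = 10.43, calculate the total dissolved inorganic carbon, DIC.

[CO2*] = KH · pCO2 = 10^(−1.53) × 2560×10^-6 = 7.555×10^-5 mol/L
α₀ = 1/(1 + K1/[H⁺] + K1K2/[H⁺]²) = 1/(1 + 10^+1.41 + 10^-1.25) = 0.03737
DIC = [CO2*]/α₀ = 7.555×10^-5 / 0.03737 = 2.02 mmol/L

DIC = 2.02 mmol/L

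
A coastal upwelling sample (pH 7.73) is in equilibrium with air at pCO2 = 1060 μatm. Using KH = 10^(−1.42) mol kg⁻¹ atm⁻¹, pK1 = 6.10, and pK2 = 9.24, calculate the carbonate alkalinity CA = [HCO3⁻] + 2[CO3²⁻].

[CO2*] = KH · pCO2 = 10^(−1.42) × 1060×10^-6 = 4.030×10^-5 mol/kg
α₀ = 1/(1 + K1/[H⁺] + K1K2/[H⁺]²) = 1/(1 + 10^+1.63 + 10^+0.12) = 0.02223
DIC = [CO2*]/α₀ = 4.030×10^-5 / 0.02223 = 1.813 mmol/kg
CA = (α₁ + 2α₂)·DIC = (0.9485 + 2×0.02931) × 1.813 = 1.83 mmol/kg

CA = 1.83 mmol/kg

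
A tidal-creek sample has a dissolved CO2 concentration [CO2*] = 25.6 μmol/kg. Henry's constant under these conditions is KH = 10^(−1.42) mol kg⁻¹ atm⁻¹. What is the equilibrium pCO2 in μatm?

pCO2 = 673 μatm

KH = 10^(−1.42) = 3.802×10^-2 mol kg⁻¹ atm⁻¹
pCO2 = [CO2*]/KH = 25.6×10^-6 / 3.802×10^-2 = 6.73×10^-4 atm = 673 μatm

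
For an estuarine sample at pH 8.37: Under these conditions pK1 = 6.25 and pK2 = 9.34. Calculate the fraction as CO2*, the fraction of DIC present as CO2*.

α₀ = 1 / (1 + K1/[H⁺] + K1K2/[H⁺]²) = 1 / (1 + 10^+2.12 + 10^+1.15)
   = 1 / (1 + 131.83 + 14.125) = 1/146.95 = 0.006805

α₀ = 0.00680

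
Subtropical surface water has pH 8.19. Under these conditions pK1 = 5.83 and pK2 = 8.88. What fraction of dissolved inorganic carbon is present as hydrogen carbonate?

α₁ = 1 / (1 + [H⁺]/K1 + K2/[H⁺]) = 1 / (1 + 10^-2.36 + 10^-0.69)
   = 1 / (1 + 0.0043652 + 0.20417) = 1/1.2085 = 0.8274

α₁ = 0.827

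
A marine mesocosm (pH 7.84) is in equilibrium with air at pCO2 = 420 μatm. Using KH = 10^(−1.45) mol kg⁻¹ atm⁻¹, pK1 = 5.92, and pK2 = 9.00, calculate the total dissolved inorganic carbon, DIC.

DIC = 1.34 mmol/kg

[CO2*] = KH · pCO2 = 10^(−1.45) × 420×10^-6 = 1.490×10^-5 mol/kg
α₀ = 1/(1 + K1/[H⁺] + K1K2/[H⁺]²) = 1/(1 + 10^+1.92 + 10^+0.76) = 0.01112
DIC = [CO2*]/α₀ = 1.490×10^-5 / 0.01112 = 1.34 mmol/kg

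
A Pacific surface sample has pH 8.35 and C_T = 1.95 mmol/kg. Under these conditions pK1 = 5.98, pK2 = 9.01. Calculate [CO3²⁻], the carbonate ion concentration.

α₂ = 1 / (1 + [H⁺]/K2 + [H⁺]²/(K1K2)) = 1 / (1 + 10^+0.66 + 10^-1.71)
   = 1 / (1 + 4.5709 + 0.019498) = 1/5.5904 = 0.1789
[CO3²⁻] = α₂ × DIC = 0.1789 × 1.95 = 0.349 mmol/kg

[CO3²⁻] = 0.349 mmol/kg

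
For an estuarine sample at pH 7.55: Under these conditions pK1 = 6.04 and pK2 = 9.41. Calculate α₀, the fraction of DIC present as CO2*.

α₀ = 0.0296

α₀ = 1 / (1 + K1/[H⁺] + K1K2/[H⁺]²) = 1 / (1 + 10^+1.51 + 10^-0.35)
   = 1 / (1 + 32.359 + 0.44668) = 1/33.806 = 0.02958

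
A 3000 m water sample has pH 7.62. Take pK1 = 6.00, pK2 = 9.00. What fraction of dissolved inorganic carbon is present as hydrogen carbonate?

α₁ = 1 / (1 + [H⁺]/K1 + K2/[H⁺]) = 1 / (1 + 10^-1.62 + 10^-1.38)
   = 1 / (1 + 0.023988 + 0.041687) = 1/1.0657 = 0.9384

α₁ = 0.938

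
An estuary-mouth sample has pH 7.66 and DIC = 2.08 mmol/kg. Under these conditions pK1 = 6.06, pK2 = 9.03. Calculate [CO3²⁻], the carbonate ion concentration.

[CO3²⁻] = 0.0831 mmol/kg

α₂ = 1 / (1 + [H⁺]/K2 + [H⁺]²/(K1K2)) = 1 / (1 + 10^+1.37 + 10^-0.23)
   = 1 / (1 + 23.442 + 0.58884) = 1/25.031 = 0.03995
[CO3²⁻] = α₂ × DIC = 0.03995 × 2.08 = 0.0831 mmol/kg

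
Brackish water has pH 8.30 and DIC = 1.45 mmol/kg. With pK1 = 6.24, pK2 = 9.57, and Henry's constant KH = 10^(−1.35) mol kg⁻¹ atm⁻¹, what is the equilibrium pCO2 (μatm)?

pCO2 = 266 μatm

α₀ = 1 / (1 + K1/[H⁺] + K1K2/[H⁺]²) = 1 / (1 + 10^+2.06 + 10^+0.79)
   = 1 / (1 + 114.82 + 6.1660) = 1/121.98 = 0.008198
[CO2*] = α₀ × DIC = 0.008198 × 1.45 = 0.01189 mmol/kg = 11.89 μmol/kg
pCO2 = [CO2*]/KH = 1.189×10^-5 / 4.467×10^-2 = 266 μatm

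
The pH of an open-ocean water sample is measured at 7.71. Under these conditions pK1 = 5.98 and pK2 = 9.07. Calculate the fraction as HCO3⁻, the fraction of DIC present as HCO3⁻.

α₁ = 1 / (1 + [H⁺]/K1 + K2/[H⁺]) = 1 / (1 + 10^-1.73 + 10^-1.36)
   = 1 / (1 + 0.018621 + 0.043652) = 1/1.0623 = 0.9414

α₁ = 0.941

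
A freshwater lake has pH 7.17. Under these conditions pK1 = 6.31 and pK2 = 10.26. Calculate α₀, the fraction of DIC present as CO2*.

α₀ = 1 / (1 + K1/[H⁺] + K1K2/[H⁺]²) = 1 / (1 + 10^+0.86 + 10^-2.23)
   = 1 / (1 + 7.2444 + 0.0058884) = 1/8.2502 = 0.1212

α₀ = 0.121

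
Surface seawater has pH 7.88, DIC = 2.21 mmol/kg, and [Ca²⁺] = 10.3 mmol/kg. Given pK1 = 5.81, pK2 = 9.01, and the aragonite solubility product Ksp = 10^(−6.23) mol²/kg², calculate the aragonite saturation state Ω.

α₂ = 1 / (1 + [H⁺]/K2 + [H⁺]²/(K1K2)) = 1 / (1 + 10^+1.13 + 10^-0.94)
   = 1 / (1 + 13.490 + 0.11482) = 1/14.604 = 0.06847
[CO3²⁻] = α₂ × DIC = 0.06847 × 2.21 = 0.1513 mmol/kg
Ksp = 10^(−6.23) = 5.888×10^-7
Ω = [Ca²⁺][CO3²⁻]/Ksp = (10.3×10^-3)(1.513×10^-4) / 5.888×10^-7 = 2.65

Ω = 2.65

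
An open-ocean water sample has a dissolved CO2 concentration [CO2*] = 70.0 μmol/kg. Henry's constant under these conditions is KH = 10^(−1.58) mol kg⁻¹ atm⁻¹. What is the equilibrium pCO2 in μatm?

KH = 10^(−1.58) = 2.630×10^-2 mol kg⁻¹ atm⁻¹
pCO2 = [CO2*]/KH = 70.0×10^-6 / 2.630×10^-2 = 2.66×10^-3 atm = 2660 μatm

pCO2 = 2660 μatm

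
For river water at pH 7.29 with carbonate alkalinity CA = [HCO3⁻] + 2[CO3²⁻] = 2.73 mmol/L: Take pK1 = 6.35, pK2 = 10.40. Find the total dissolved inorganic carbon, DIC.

CA = [HCO3⁻] + 2[CO3²⁻] = (α₁ + 2α₂)·DIC
At pH 7.29: [H⁺]/K1 = 10^-0.94 = 0.11482, K2/[H⁺] = 10^-3.11 = 0.00077625
α₁ = 1/(1 + 0.11482 + 0.00077625) = 1/1.1156 = 0.8964; α₂ = α₁·K2/[H⁺] = 0.0006958
α₁ + 2α₂ = 0.8978
DIC = CA / (α₁ + 2α₂) = 2.73 / 0.8978 = 3.04 mmol/L

DIC = 3.04 mmol/L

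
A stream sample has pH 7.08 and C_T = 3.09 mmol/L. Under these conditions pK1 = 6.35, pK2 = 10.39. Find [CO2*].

[CO2*] = 0.485 mmol/L

α₀ = 1 / (1 + K1/[H⁺] + K1K2/[H⁺]²) = 1 / (1 + 10^+0.73 + 10^-2.58)
   = 1 / (1 + 5.3703 + 0.0026303) = 1/6.3729 = 0.1569
[CO2*] = α₀ × DIC = 0.1569 × 3.09 = 0.485 mmol/L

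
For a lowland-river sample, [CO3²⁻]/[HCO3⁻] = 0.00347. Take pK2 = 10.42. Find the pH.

pH = 7.96

From K2 = [H⁺][CO3²⁻]/[HCO3⁻]:  pH = pK2 + log₁₀([CO3²⁻]/[HCO3⁻])
log₁₀(0.00347) = -2.460
pH = 10.42 + (-2.460) = 7.96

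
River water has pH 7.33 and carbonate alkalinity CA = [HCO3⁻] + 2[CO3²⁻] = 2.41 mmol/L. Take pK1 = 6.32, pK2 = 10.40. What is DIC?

DIC = 2.64 mmol/L

CA = [HCO3⁻] + 2[CO3²⁻] = (α₁ + 2α₂)·DIC
At pH 7.33: [H⁺]/K1 = 10^-1.01 = 0.097724, K2/[H⁺] = 10^-3.07 = 0.00085114
α₁ = 1/(1 + 0.097724 + 0.00085114) = 1/1.0986 = 0.9103; α₂ = α₁·K2/[H⁺] = 0.0007748
α₁ + 2α₂ = 0.9118
DIC = CA / (α₁ + 2α₂) = 2.41 / 0.9118 = 2.64 mmol/L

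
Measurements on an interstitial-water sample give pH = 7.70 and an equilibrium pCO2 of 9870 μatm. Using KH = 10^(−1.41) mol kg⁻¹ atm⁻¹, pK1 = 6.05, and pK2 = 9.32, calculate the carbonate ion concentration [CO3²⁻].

[CO2*] = KH · pCO2 = 10^(−1.41) × 9870×10^-6 = 3.840×10^-4 mol/kg
α₀ = 1/(1 + K1/[H⁺] + K1K2/[H⁺]²) = 1/(1 + 10^+1.65 + 10^+0.03) = 0.02140
DIC = [CO2*]/α₀ = 3.840×10^-4 / 0.02140 = 17.95 mmol/kg
[CO3²⁻] = α₂·DIC; α₂ = 0.02293, so [CO3²⁻] = 0.02293 × 17.95 = 0.411 mmol/kg

[CO3²⁻] = 0.411 mmol/kg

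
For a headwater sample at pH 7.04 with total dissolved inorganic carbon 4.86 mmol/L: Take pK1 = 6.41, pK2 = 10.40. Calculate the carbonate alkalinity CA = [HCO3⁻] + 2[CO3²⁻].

CA = [HCO3⁻] + 2[CO3²⁻] = (α₁ + 2α₂)·DIC
At pH 7.04: [H⁺]/K1 = 10^-0.63 = 0.23442, K2/[H⁺] = 10^-3.36 = 0.00043652
α₁ = 1/(1 + 0.23442 + 0.00043652) = 1/1.2349 = 0.8098; α₂ = α₁·K2/[H⁺] = 0.0003535
α₁ + 2α₂ = 0.8105
CA = 0.8105 × 4.86 = 3.94 mmol/L

CA = 3.94 mmol/L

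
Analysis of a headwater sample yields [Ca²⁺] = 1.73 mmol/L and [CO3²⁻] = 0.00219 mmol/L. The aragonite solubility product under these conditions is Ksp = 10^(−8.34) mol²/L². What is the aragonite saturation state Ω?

Ksp = 10^(−8.34) = 4.571×10^-9
Ω = [Ca²⁺][CO3²⁻]/Ksp = (1.73×10^-3)(0.00219×10^-3) / 4.571×10^-9 = 0.829

Ω = 0.829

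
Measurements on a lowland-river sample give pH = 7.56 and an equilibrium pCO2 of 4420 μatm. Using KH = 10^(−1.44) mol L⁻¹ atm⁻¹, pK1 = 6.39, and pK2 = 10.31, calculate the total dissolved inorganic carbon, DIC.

DIC = 2.54 mmol/L

[CO2*] = KH · pCO2 = 10^(−1.44) × 4420×10^-6 = 1.605×10^-4 mol/L
α₀ = 1/(1 + K1/[H⁺] + K1K2/[H⁺]²) = 1/(1 + 10^+1.17 + 10^-1.58) = 0.06322
DIC = [CO2*]/α₀ = 1.605×10^-4 / 0.06322 = 2.54 mmol/L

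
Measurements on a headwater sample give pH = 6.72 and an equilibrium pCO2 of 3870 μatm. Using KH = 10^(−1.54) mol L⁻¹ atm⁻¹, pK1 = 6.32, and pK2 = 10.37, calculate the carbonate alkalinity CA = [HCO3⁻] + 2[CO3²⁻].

[CO2*] = KH · pCO2 = 10^(−1.54) × 3870×10^-6 = 1.116×10^-4 mol/L
α₀ = 1/(1 + K1/[H⁺] + K1K2/[H⁺]²) = 1/(1 + 10^+0.40 + 10^-3.25) = 0.2847
DIC = [CO2*]/α₀ = 1.116×10^-4 / 0.2847 = 0.3920 mmol/L
CA = (α₁ + 2α₂)·DIC = (0.7151 + 2×0.0001601) × 0.3920 = 0.280 mmol/L

CA = 0.280 mmol/L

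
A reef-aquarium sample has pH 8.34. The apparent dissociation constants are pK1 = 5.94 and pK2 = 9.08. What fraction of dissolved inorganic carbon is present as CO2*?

α₀ = 1 / (1 + K1/[H⁺] + K1K2/[H⁺]²) = 1 / (1 + 10^+2.40 + 10^+1.66)
   = 1 / (1 + 251.19 + 45.709) = 1/297.90 = 0.003357

α₀ = 0.00336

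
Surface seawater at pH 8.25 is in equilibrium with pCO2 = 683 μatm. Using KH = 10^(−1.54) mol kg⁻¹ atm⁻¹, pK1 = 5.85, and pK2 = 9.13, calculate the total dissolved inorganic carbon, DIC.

DIC = 5.62 mmol/kg

[CO2*] = KH · pCO2 = 10^(−1.54) × 683×10^-6 = 1.970×10^-5 mol/kg
α₀ = 1/(1 + K1/[H⁺] + K1K2/[H⁺]²) = 1/(1 + 10^+2.40 + 10^+1.52) = 0.003505
DIC = [CO2*]/α₀ = 1.970×10^-5 / 0.003505 = 5.62 mmol/kg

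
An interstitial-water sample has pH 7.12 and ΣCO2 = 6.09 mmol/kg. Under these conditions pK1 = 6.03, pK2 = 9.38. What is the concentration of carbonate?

α₂ = 1 / (1 + [H⁺]/K2 + [H⁺]²/(K1K2)) = 1 / (1 + 10^+2.26 + 10^+1.17)
   = 1 / (1 + 181.97 + 14.791) = 1/197.76 = 0.005057
[CO3²⁻] = α₂ × DIC = 0.005057 × 6.09 = 0.0308 mmol/kg

[CO3²⁻] = 0.0308 mmol/kg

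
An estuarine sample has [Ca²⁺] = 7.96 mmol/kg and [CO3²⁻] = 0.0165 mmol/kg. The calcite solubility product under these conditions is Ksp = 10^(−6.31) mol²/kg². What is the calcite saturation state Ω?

Ω = 0.268

Ksp = 10^(−6.31) = 4.898×10^-7
Ω = [Ca²⁺][CO3²⁻]/Ksp = (7.96×10^-3)(0.0165×10^-3) / 4.898×10^-7 = 0.268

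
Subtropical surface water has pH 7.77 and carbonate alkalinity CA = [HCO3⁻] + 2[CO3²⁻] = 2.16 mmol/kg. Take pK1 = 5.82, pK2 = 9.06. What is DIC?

CA = [HCO3⁻] + 2[CO3²⁻] = (α₁ + 2α₂)·DIC
At pH 7.77: [H⁺]/K1 = 10^-1.95 = 0.011220, K2/[H⁺] = 10^-1.29 = 0.051286
α₁ = 1/(1 + 0.011220 + 0.051286) = 1/1.0625 = 0.9412; α₂ = α₁·K2/[H⁺] = 0.04827
α₁ + 2α₂ = 1.0377
DIC = CA / (α₁ + 2α₂) = 2.16 / 1.0377 = 2.08 mmol/kg

DIC = 2.08 mmol/kg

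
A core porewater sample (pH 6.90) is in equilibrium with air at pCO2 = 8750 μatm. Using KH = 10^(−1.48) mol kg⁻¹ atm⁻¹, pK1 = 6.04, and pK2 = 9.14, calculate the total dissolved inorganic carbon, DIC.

[CO2*] = KH · pCO2 = 10^(−1.48) × 8750×10^-6 = 2.897×10^-4 mol/kg
α₀ = 1/(1 + K1/[H⁺] + K1K2/[H⁺]²) = 1/(1 + 10^+0.86 + 10^-1.38) = 0.1207
DIC = [CO2*]/α₀ = 2.897×10^-4 / 0.1207 = 2.40 mmol/kg

DIC = 2.40 mmol/kg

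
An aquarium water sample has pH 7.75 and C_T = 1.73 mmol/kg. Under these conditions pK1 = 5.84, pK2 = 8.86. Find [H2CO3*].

α₀ = 1 / (1 + K1/[H⁺] + K1K2/[H⁺]²) = 1 / (1 + 10^+1.91 + 10^+0.80)
   = 1 / (1 + 81.283 + 6.3096) = 1/88.593 = 0.01129
[CO2*] = α₀ × DIC = 0.01129 × 1.73 = 0.0195 mmol/kg = 19.5 μmol/kg

[CO2*] = 19.5 μmol/kg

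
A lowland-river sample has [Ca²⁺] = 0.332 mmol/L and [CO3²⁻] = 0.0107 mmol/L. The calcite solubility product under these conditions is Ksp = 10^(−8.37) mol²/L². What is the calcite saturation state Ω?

Ω = 0.833

Ksp = 10^(−8.37) = 4.266×10^-9
Ω = [Ca²⁺][CO3²⁻]/Ksp = (0.332×10^-3)(0.0107×10^-3) / 4.266×10^-9 = 0.833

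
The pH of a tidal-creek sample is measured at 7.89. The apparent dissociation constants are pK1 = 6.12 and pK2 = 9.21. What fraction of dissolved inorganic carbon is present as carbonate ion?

α₂ = 0.0449

α₂ = 1 / (1 + [H⁺]/K2 + [H⁺]²/(K1K2)) = 1 / (1 + 10^+1.32 + 10^-0.45)
   = 1 / (1 + 20.893 + 0.35481) = 1/22.248 = 0.04495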